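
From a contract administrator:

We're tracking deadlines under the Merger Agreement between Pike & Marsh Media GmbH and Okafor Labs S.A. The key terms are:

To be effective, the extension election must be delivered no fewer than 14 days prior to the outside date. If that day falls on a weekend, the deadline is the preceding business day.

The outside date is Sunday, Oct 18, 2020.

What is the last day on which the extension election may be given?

Oct 2, 2020

Oct 18, 2020 minus 14 days is Oct 4, 2020. That is a Sunday, so the deadline moves back to Friday, Oct 2, 2020.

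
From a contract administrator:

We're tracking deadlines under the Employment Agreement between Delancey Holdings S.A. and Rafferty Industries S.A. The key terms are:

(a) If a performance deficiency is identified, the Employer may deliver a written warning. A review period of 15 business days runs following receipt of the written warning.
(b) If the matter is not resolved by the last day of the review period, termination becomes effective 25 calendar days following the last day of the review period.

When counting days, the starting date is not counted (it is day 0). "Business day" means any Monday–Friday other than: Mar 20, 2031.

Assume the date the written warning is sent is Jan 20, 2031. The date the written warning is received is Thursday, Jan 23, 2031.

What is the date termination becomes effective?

The last day of the review period: 15 business days after Thursday, Jan 23, 2031, skipping weekends — Jan 24, Jan 27, Jan 28, Jan 29, …, Feb 11, Feb 12, Feb 13 — lands on Thursday, Feb 13, 2031.
Adding 25 calendar days to Feb 13, 2031 gives Mar 10, 2031, which is the date termination becomes effective.

Mar 10, 2031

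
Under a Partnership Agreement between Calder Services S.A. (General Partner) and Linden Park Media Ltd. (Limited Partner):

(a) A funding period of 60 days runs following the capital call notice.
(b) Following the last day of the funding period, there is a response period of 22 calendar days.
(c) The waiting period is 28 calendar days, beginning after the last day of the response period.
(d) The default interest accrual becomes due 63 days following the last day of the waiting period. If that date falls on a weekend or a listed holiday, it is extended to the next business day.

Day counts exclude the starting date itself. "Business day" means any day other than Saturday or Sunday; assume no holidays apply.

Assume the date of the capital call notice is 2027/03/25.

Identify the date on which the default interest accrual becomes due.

2027/09/14

The last day of the funding period: 2027/03/25 + 60 days = 2027/05/24.
The last day of the response period: 2027/05/24 + 22 days = 2027/06/15.
The last day of the waiting period: 2027/06/15 + 28 days = 2027/07/13.
The date on which the default interest accrual becomes due: 2027/07/13 + 63 days = 2027/09/14. 2027/09/14 is a Tuesday, so no roll-forward applies.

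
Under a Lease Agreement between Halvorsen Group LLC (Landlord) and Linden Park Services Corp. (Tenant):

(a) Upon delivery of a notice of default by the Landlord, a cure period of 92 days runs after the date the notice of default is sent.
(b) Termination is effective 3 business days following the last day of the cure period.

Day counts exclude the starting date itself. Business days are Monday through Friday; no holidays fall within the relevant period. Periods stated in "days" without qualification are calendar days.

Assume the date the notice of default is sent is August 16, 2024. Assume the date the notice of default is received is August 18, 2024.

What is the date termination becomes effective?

The last day of the cure period: August 16, 2024 + 92 days = November 16, 2024.
From Saturday, November 16, 2024, 3 business days (Nov 18, Nov 19, Nov 20, skipping weekends) brings us to Wednesday, November 20, 2024, which is the date termination becomes effective.

November 20, 2024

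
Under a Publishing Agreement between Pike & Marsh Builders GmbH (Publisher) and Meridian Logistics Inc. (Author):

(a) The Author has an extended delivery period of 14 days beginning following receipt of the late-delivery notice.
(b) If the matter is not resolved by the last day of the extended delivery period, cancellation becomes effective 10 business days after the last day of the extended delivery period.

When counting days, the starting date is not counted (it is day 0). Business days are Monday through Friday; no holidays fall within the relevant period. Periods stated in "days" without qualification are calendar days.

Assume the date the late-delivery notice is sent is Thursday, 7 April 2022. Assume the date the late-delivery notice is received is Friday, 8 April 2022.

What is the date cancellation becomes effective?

The last day of the extended delivery period: 14 calendar days after 8 April 2022 is 22 April 2022.
The date cancellation becomes effective: counting 10 business days from Friday, 22 April 2022 (Apr 25, Apr 26, Apr 27, Apr 28, Apr 29, May 2, May 3, May 4, May 5, May 6, skipping weekends) reaches Friday, 6 May 2022.

6 May 2022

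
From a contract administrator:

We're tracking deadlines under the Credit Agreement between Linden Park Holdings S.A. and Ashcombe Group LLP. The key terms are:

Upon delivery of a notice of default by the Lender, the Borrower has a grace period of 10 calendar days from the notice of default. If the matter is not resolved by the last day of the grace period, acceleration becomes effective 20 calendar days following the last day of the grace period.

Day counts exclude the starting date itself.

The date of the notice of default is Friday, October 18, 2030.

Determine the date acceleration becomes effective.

The last day of the grace period: October 18, 2030 + 10 days = October 28, 2030.
The date acceleration becomes effective: 20 calendar days after October 28, 2030 is November 17, 2030.

November 17, 2030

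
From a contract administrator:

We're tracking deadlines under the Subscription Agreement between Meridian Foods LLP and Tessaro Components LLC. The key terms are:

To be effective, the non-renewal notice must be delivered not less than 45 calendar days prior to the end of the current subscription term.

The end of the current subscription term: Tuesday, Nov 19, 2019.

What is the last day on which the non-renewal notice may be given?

Counting back 45 calendar days from Nov 19, 2019 gives Oct 5, 2019.

Oct 5, 2019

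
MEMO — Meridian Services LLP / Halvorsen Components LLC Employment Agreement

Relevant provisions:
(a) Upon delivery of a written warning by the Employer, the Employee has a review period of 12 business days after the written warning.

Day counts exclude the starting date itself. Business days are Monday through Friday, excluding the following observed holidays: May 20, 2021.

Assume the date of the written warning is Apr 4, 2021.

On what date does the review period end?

Apr 20, 2021

From Sunday, Apr 4, 2021, 12 business days (Apr 5, Apr 6, Apr 7, Apr 8, …, Apr 16, Apr 19, Apr 20, skipping weekends) brings us to Tuesday, Apr 20, 2021, which is the last day of the review period.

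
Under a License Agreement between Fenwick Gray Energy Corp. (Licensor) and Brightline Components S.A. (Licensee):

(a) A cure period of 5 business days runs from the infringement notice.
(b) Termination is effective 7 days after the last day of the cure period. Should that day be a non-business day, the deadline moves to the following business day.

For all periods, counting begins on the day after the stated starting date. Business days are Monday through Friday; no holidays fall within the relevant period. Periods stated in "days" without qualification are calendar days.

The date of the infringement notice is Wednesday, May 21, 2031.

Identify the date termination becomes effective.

The last day of the cure period: 5 business days after Wednesday, May 21, 2031, skipping weekends — May 22, May 23, May 26, May 27, May 28 — lands on Wednesday, May 28, 2031.
The date termination becomes effective: 7 calendar days after May 28, 2031 is Jun 4, 2031. Jun 4, 2031 is a Wednesday, so no roll-forward applies.

Jun 4, 2031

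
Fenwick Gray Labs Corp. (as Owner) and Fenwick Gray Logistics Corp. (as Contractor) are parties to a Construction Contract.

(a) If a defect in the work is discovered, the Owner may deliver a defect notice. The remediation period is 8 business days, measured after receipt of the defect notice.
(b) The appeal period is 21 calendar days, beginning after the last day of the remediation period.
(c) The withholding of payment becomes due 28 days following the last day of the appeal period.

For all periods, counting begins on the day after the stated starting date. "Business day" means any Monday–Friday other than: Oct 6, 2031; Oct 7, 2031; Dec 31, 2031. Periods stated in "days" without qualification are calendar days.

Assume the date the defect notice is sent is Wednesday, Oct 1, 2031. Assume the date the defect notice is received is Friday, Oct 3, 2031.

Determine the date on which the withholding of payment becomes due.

The last day of the remediation period: counting 8 business days from Friday, Oct 3, 2031 (Oct 8, Oct 9, Oct 10, Oct 13, Oct 14, Oct 15, Oct 16, Oct 17, skipping weekends and the listed holidays on Oct 6, Oct 7) reaches Friday, Oct 17, 2031.
The last day of the appeal period: 21 calendar days after Oct 17, 2031 is Nov 7, 2031.
The date on which the withholding of payment becomes due: 28 calendar days after Nov 7, 2031 is Dec 5, 2031.

Dec 5, 2031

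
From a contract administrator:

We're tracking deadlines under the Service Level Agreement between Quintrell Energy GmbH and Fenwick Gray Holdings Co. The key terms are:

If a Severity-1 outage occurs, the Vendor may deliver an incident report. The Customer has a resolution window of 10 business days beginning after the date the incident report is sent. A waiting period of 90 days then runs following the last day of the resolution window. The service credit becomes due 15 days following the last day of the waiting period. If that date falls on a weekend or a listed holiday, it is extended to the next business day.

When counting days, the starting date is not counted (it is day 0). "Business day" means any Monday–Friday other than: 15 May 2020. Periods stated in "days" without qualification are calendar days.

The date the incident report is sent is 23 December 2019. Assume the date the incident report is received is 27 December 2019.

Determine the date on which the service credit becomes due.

20 April 2020

From Monday, 23 December 2019, 10 business days (Dec 24, Dec 25, Dec 26, Dec 27, Dec 30, Dec 31, Jan 1, Jan 2, Jan 3, Jan 6, skipping weekends) brings us to Monday, 6 January 2020, which is the last day of the resolution window.
Adding 90 calendar days to 6 January 2020 gives 5 April 2020, which is the last day of the waiting period.
Adding 15 calendar days to 5 April 2020 gives 20 April 2020, which is the date on which the service credit becomes due. 20 April 2020 is a Monday and is not a listed holiday, so no roll-forward applies.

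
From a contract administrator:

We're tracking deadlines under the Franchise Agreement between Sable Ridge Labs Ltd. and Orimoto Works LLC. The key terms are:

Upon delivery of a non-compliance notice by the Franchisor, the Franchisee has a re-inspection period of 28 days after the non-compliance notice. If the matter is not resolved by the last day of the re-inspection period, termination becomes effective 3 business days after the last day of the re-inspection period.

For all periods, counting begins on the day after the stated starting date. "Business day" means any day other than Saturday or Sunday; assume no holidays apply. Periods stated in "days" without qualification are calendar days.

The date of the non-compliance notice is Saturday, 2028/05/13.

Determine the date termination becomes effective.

2028/06/14

The last day of the re-inspection period: 28 calendar days after 2028/05/13 is 2028/06/10.
The date termination becomes effective: counting 3 business days from Saturday, 2028/06/10 (Jun 12, Jun 13, Jun 14, skipping weekends) reaches Wednesday, 2028/06/14.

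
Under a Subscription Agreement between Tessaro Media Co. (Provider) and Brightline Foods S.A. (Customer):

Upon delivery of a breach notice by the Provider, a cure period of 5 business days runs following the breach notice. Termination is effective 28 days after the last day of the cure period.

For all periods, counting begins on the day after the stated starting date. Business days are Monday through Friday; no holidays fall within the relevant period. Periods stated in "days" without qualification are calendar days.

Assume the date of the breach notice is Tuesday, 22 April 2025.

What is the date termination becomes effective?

27 May 2025

The last day of the cure period: counting 5 business days from Tuesday, 22 April 2025 (Apr 23, Apr 24, Apr 25, Apr 28, Apr 29, skipping weekends) reaches Tuesday, 29 April 2025.
Adding 28 calendar days to 29 April 2025 gives 27 May 2025, which is the date termination becomes effective.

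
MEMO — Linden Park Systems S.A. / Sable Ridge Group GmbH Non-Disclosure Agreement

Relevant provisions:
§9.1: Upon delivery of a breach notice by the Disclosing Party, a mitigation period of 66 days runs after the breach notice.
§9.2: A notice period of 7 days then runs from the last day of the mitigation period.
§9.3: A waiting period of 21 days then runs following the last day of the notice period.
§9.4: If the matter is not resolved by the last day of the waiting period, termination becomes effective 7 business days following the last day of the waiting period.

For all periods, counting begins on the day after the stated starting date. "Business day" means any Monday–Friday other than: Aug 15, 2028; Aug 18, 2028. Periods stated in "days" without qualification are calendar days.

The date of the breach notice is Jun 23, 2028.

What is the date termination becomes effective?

Oct 4, 2028

Adding 66 calendar days to Jun 23, 2028 gives Aug 28, 2028, which is the last day of the mitigation period.
The last day of the notice period: Aug 28, 2028 + 7 days = Sep 4, 2028.
The last day of the waiting period: Sep 4, 2028 + 21 days = Sep 25, 2028.
The date termination becomes effective: counting 7 business days from Monday, Sep 25, 2028 (Sep 26, Sep 27, Sep 28, Sep 29, Oct 2, Oct 3, Oct 4, skipping weekends) reaches Wednesday, Oct 4, 2028.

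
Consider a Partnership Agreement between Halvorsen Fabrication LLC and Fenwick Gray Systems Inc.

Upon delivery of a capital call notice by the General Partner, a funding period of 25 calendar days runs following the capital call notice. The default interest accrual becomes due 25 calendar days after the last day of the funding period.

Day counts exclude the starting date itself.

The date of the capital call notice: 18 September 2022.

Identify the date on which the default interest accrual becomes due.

Adding 25 calendar days to 18 September 2022 gives 13 October 2022, which is the last day of the funding period.
The date on which the default interest accrual becomes due: 13 October 2022 + 25 days = 7 November 2022.

7 November 2022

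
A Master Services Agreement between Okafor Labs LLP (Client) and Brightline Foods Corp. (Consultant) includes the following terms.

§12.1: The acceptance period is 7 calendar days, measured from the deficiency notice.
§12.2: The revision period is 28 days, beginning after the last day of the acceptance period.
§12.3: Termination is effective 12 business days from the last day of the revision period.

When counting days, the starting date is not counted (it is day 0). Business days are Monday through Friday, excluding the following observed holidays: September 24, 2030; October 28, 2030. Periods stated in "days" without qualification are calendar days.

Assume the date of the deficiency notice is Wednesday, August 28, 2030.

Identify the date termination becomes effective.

October 18, 2030

Adding 7 calendar days to August 28, 2030 gives September 4, 2030, which is the last day of the acceptance period.
The last day of the revision period: September 4, 2030 + 28 days = October 2, 2030.
The date termination becomes effective: 12 business days after Wednesday, October 2, 2030, skipping weekends — Oct 3, Oct 4, Oct 7, Oct 8, …, Oct 16, Oct 17, Oct 18 — lands on Friday, October 18, 2030.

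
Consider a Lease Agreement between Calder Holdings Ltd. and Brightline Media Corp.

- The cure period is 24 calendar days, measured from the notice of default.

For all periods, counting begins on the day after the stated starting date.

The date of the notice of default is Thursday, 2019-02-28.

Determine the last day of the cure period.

2019-03-24

The last day of the cure period: 2019-02-28 + 24 days = 2019-03-24.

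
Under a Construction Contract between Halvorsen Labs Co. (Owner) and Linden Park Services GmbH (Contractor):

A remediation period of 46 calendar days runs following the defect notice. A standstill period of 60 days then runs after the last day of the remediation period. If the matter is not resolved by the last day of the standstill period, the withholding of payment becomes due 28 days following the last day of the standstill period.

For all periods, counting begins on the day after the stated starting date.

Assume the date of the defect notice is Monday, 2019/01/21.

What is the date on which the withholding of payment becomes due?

The last day of the remediation period: 2019/01/21 + 46 days = 2019/03/08.
The last day of the standstill period: 60 calendar days after 2019/03/08 is 2019/05/07.
The date on which the withholding of payment becomes due: 28 calendar days after 2019/05/07 is 2019/06/04.

2019/06/04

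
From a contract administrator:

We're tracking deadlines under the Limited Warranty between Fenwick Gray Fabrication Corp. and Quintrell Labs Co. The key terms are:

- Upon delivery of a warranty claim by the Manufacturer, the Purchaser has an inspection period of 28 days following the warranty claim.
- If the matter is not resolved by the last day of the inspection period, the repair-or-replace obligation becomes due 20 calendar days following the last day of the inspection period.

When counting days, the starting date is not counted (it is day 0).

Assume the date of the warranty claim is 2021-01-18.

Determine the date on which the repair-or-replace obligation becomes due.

The last day of the inspection period: 28 calendar days after 2021-01-18 is 2021-02-15.
The date on which the repair-or-replace obligation becomes due: 2021-02-15 + 20 days = 2021-03-07.

2021-03-07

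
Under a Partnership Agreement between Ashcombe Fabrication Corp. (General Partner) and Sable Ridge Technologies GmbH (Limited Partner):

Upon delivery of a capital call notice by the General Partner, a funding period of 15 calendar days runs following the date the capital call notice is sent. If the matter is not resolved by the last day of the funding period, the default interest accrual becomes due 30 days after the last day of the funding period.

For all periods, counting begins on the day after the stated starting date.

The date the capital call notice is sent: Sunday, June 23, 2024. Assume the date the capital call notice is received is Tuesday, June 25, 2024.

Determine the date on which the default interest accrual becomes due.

August 7, 2024

The last day of the funding period: June 23, 2024 + 15 days = July 8, 2024.
The date on which the default interest accrual becomes due: 30 calendar days after July 8, 2024 is August 7, 2024.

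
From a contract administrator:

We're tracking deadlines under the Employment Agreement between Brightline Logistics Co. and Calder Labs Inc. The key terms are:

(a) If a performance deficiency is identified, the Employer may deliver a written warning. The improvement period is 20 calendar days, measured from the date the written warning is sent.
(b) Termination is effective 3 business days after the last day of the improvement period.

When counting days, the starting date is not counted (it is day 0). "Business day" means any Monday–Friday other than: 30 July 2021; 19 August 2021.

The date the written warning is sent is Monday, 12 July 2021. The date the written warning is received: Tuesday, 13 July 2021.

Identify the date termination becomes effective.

The last day of the improvement period: 20 calendar days after 12 July 2021 is 1 August 2021.
The date termination becomes effective: 3 business days after Sunday, 1 August 2021, skipping weekends — Aug 2, Aug 3, Aug 4 — lands on Wednesday, 4 August 2021.

4 August 2021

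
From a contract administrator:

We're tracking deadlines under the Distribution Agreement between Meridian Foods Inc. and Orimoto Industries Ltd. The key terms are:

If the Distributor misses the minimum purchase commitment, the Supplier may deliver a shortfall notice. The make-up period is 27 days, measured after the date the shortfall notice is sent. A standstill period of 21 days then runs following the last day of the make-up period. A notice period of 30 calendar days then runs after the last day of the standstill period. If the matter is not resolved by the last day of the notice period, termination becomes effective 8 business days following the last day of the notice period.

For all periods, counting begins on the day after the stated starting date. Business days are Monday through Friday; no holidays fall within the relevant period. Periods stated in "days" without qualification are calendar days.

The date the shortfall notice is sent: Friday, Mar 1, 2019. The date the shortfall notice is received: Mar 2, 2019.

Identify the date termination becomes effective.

May 29, 2019

The last day of the make-up period: 27 calendar days after Mar 1, 2019 is Mar 28, 2019.
Adding 21 calendar days to Mar 28, 2019 gives Apr 18, 2019, which is the last day of the standstill period.
The last day of the notice period: Apr 18, 2019 + 30 days = May 18, 2019.
The date termination becomes effective: counting 8 business days from Saturday, May 18, 2019 (May 20, May 21, May 22, May 23, May 24, May 27, May 28, May 29, skipping weekends) reaches Wednesday, May 29, 2019.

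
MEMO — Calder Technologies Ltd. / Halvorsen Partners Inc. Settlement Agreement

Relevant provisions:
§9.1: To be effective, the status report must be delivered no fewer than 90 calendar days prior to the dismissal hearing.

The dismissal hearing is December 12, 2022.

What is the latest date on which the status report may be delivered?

Counting back 90 calendar days from December 12, 2022 gives September 13, 2022.

September 13, 2022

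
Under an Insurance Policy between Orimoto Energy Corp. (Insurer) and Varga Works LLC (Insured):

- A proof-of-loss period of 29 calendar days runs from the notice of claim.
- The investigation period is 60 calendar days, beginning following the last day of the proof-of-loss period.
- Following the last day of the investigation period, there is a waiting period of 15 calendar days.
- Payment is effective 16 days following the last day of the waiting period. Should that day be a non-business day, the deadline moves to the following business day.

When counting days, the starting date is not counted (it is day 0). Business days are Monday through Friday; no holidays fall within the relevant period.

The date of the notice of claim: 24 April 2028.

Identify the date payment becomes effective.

The last day of the proof-of-loss period: 24 April 2028 + 29 days = 23 May 2028.
Adding 60 calendar days to 23 May 2028 gives 22 July 2028, which is the last day of the investigation period.
The last day of the waiting period: 22 July 2028 + 15 days = 6 August 2028.
Adding 16 calendar days to 6 August 2028 gives 22 August 2028, which is the date payment becomes effective. 22 August 2028 is a Tuesday, so no roll-forward applies.

22 August 2028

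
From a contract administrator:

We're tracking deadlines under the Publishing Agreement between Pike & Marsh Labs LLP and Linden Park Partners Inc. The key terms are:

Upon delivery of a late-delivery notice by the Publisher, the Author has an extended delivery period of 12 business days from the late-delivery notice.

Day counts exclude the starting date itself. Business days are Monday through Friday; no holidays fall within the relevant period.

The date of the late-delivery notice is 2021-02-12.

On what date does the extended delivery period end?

2021-03-02

The last day of the extended delivery period: counting 12 business days from Friday, 2021-02-12 (Feb 15, Feb 16, Feb 17, Feb 18, …, Feb 26, Mar 1, Mar 2, skipping weekends) reaches Tuesday, 2021-03-02.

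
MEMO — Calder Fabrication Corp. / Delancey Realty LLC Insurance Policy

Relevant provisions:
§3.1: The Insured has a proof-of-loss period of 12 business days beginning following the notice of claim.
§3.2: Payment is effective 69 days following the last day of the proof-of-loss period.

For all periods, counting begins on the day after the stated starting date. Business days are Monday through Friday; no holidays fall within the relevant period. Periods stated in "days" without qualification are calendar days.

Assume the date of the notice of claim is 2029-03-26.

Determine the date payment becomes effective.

2029-06-19

The last day of the proof-of-loss period: counting 12 business days from Monday, 2029-03-26 (Mar 27, Mar 28, Mar 29, Mar 30, …, Apr 9, Apr 10, Apr 11, skipping weekends) reaches Wednesday, 2029-04-11.
Adding 69 calendar days to 2029-04-11 gives 2029-06-19, which is the date payment becomes effective.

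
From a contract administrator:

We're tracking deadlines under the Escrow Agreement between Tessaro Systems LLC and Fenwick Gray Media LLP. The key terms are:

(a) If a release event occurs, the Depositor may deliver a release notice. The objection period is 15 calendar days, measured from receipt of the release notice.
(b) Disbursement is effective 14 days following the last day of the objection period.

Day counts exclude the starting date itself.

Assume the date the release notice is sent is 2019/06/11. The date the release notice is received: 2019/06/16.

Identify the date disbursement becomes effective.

The last day of the objection period: 2019/06/16 + 15 days = 2019/07/01.
The date disbursement becomes effective: 2019/07/01 + 14 days = 2019/07/15.

2019/07/15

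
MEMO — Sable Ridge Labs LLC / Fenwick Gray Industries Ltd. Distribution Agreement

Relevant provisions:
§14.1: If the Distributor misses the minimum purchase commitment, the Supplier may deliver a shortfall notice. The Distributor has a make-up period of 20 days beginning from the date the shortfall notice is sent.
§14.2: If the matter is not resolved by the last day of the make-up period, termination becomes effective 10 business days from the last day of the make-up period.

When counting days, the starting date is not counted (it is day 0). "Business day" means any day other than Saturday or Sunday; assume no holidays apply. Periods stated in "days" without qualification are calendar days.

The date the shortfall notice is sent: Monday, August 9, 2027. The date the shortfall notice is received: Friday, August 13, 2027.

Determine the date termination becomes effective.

The last day of the make-up period: August 9, 2027 + 20 days = August 29, 2027.
The date termination becomes effective: counting 10 business days from Sunday, August 29, 2027 (Aug 30, Aug 31, Sep 1, Sep 2, Sep 3, Sep 6, Sep 7, Sep 8, Sep 9, Sep 10, skipping weekends) reaches Friday, September 10, 2027.

September 10, 2027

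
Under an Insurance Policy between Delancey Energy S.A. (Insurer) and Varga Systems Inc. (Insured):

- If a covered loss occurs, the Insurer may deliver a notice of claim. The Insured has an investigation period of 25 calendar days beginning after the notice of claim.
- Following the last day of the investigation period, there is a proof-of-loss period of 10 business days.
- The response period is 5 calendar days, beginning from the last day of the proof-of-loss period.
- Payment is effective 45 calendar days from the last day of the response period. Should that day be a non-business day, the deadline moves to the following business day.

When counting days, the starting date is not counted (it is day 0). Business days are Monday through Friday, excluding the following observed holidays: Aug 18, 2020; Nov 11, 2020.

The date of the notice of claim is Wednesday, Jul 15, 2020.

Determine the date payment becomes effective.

The last day of the investigation period: Jul 15, 2020 + 25 days = Aug 9, 2020.
From Sunday, Aug 9, 2020, 10 business days (Aug 10, Aug 11, Aug 12, Aug 13, Aug 14, Aug 17, Aug 19, Aug 20, Aug 21, Aug 24, skipping weekends and the listed holiday on Aug 18) brings us to Monday, Aug 24, 2020, which is the last day of the proof-of-loss period.
The last day of the response period: 5 calendar days after Aug 24, 2020 is Aug 29, 2020.
Adding 45 calendar days to Aug 29, 2020 gives Oct 13, 2020, which is the date payment becomes effective. Oct 13, 2020 is a Tuesday and is not a listed holiday, so no roll-forward applies.

Oct 13, 2020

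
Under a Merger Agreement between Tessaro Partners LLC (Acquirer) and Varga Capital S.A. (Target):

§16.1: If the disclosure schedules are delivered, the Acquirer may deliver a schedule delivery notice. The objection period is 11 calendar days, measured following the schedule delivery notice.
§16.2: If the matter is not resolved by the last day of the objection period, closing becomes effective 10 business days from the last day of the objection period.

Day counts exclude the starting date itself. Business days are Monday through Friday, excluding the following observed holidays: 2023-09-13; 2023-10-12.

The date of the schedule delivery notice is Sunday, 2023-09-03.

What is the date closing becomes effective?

2023-09-28

Adding 11 calendar days to 2023-09-03 gives 2023-09-14, which is the last day of the objection period.
The date closing becomes effective: 10 business days after Thursday, 2023-09-14, skipping weekends — Sep 15, Sep 18, Sep 19, Sep 20, Sep 21, Sep 22, Sep 25, Sep 26, Sep 27, Sep 28 — lands on Thursday, 2023-09-28.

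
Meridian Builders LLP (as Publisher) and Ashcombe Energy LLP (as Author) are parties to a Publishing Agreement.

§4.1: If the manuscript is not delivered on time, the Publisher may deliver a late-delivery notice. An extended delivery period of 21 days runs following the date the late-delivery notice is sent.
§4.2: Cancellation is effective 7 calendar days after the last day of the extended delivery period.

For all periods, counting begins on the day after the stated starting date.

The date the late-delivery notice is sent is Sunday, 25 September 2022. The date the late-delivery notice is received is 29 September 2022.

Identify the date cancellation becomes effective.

Adding 21 calendar days to 25 September 2022 gives 16 October 2022, which is the last day of the extended delivery period.
Adding 7 calendar days to 16 October 2022 gives 23 October 2022, which is the date cancellation becomes effective.

23 October 2022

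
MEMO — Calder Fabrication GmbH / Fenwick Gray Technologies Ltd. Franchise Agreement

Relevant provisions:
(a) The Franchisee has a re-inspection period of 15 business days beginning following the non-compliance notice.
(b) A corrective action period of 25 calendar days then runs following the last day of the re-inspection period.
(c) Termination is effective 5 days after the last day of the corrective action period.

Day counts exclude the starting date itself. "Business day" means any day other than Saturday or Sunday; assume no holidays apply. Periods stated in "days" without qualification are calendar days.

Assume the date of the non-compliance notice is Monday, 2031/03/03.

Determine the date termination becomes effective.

2031/04/23

The last day of the re-inspection period: 15 business days after Monday, 2031/03/03, skipping weekends — Mar 4, Mar 5, Mar 6, Mar 7, …, Mar 20, Mar 21, Mar 24 — lands on Monday, 2031/03/24.
The last day of the corrective action period: 25 calendar days after 2031/03/24 is 2031/04/18.
The date termination becomes effective: 2031/04/18 + 5 days = 2031/04/23.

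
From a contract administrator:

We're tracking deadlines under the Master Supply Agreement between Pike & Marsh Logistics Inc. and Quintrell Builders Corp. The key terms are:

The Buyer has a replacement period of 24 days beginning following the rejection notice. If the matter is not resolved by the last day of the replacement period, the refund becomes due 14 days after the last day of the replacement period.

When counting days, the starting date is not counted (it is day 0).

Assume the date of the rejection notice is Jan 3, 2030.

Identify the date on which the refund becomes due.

Feb 10, 2030

The last day of the replacement period: Jan 3, 2030 + 24 days = Jan 27, 2030.
The date on which the refund becomes due: Jan 27, 2030 + 14 days = Feb 10, 2030.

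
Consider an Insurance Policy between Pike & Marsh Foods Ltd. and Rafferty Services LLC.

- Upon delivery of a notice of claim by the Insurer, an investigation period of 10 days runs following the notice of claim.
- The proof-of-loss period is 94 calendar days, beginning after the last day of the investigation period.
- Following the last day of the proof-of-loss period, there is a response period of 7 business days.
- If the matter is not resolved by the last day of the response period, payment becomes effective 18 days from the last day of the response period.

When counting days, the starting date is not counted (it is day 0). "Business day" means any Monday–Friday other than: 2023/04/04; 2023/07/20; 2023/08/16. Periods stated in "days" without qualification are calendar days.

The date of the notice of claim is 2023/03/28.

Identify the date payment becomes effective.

Adding 10 calendar days to 2023/03/28 gives 2023/04/07, which is the last day of the investigation period.
The last day of the proof-of-loss period: 2023/04/07 + 94 days = 2023/07/10.
The last day of the response period: counting 7 business days from Monday, 2023/07/10 (Jul 11, Jul 12, Jul 13, Jul 14, Jul 17, Jul 18, Jul 19, skipping weekends) reaches Wednesday, 2023/07/19.
Adding 18 calendar days to 2023/07/19 gives 2023/08/06, which is the date payment becomes effective.

2023/08/06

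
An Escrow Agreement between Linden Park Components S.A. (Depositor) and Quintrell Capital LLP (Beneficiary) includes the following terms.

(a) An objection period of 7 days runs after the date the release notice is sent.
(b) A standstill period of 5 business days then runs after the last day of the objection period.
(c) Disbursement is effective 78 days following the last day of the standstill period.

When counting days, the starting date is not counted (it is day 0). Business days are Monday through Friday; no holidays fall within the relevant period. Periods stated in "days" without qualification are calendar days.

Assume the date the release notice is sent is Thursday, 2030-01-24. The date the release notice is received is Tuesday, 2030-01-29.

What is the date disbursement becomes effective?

2030-04-26

Adding 7 calendar days to 2030-01-24 gives 2030-01-31, which is the last day of the objection period.
The last day of the standstill period: 5 business days after Thursday, 2030-01-31, skipping weekends — Feb 1, Feb 4, Feb 5, Feb 6, Feb 7 — lands on Thursday, 2030-02-07.
The date disbursement becomes effective: 78 calendar days after 2030-02-07 is 2030-04-26.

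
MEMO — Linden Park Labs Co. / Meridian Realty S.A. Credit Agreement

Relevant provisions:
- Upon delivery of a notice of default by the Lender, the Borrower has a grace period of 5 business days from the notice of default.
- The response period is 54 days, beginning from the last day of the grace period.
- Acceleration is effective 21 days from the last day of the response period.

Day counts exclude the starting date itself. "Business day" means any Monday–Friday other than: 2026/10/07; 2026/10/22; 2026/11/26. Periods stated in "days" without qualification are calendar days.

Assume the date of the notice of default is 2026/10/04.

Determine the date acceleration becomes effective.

2026/12/26

The last day of the grace period: 5 business days after Sunday, 2026/10/04, skipping weekends and the listed holiday on Oct 7 — Oct 5, Oct 6, Oct 8, Oct 9, Oct 12 — lands on Monday, 2026/10/12.
The last day of the response period: 54 calendar days after 2026/10/12 is 2026/12/05.
The date acceleration becomes effective: 21 calendar days after 2026/12/05 is 2026/12/26.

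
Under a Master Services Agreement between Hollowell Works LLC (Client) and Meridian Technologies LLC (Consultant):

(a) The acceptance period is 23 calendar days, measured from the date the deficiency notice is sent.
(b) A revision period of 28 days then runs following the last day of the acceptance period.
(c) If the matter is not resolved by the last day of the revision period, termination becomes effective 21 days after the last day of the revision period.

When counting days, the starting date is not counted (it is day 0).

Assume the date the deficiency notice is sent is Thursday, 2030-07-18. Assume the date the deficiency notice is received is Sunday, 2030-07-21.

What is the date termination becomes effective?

2030-09-28

The last day of the acceptance period: 2030-07-18 + 23 days = 2030-08-10.
Adding 28 calendar days to 2030-08-10 gives 2030-09-07, which is the last day of the revision period.
The date termination becomes effective: 2030-09-07 + 21 days = 2030-09-28.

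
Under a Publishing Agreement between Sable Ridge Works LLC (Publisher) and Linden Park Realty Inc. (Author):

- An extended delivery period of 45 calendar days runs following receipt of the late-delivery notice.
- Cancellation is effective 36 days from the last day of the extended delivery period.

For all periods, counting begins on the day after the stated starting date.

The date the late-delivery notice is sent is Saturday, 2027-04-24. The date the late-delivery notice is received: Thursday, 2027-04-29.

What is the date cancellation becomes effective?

The last day of the extended delivery period: 2027-04-29 + 45 days = 2027-06-13.
The date cancellation becomes effective: 36 calendar days after 2027-06-13 is 2027-07-19.

2027-07-19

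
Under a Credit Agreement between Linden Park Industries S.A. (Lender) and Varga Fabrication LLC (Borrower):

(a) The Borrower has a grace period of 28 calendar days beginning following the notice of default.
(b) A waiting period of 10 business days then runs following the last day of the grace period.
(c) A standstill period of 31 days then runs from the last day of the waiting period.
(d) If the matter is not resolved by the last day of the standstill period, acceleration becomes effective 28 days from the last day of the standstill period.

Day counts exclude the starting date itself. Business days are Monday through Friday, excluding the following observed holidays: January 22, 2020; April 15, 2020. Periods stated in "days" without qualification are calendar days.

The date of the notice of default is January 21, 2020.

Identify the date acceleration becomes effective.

Adding 28 calendar days to January 21, 2020 gives February 18, 2020, which is the last day of the grace period.
From Tuesday, February 18, 2020, 10 business days (Feb 19, Feb 20, Feb 21, Feb 24, Feb 25, Feb 26, Feb 27, Feb 28, Mar 2, Mar 3, skipping weekends) brings us to Tuesday, March 3, 2020, which is the last day of the waiting period.
The last day of the standstill period: March 3, 2020 + 31 days = April 3, 2020.
Adding 28 calendar days to April 3, 2020 gives May 1, 2020, which is the date acceleration becomes effective.

May 1, 2020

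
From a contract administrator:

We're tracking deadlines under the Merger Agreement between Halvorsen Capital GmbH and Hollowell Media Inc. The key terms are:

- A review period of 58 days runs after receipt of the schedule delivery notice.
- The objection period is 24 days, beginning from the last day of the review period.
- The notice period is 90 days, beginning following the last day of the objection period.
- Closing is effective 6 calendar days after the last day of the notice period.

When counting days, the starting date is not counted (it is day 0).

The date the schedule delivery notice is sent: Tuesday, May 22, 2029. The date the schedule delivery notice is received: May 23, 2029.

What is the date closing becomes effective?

Adding 58 calendar days to May 23, 2029 gives Jul 20, 2029, which is the last day of the review period.
The last day of the objection period: 24 calendar days after Jul 20, 2029 is Aug 13, 2029.
The last day of the notice period: 90 calendar days after Aug 13, 2029 is Nov 11, 2029.
The date closing becomes effective: 6 calendar days after Nov 11, 2029 is Nov 17, 2029.

Nov 17, 2029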